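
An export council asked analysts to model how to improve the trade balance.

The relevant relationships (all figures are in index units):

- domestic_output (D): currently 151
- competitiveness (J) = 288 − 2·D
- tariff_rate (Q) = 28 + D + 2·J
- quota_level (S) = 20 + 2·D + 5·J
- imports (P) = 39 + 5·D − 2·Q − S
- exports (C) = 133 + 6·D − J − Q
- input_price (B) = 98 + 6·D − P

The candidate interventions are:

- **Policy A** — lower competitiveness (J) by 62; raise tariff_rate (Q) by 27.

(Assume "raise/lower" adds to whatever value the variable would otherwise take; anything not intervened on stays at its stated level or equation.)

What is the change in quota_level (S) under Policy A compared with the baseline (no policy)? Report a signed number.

-310

Baseline:
  D = 151
  J = 288 − 2·151 = -14
  S = 20 + 2·151 + 5·(-14) = 252
Policy A (J − 62, Q + 27):
  D = 151
  J = 288 − 2·151 (−62 from intervention) = -76
  S = 20 + 2·151 + 5·(-76) = -58
Change in S: -58 − 252 = -310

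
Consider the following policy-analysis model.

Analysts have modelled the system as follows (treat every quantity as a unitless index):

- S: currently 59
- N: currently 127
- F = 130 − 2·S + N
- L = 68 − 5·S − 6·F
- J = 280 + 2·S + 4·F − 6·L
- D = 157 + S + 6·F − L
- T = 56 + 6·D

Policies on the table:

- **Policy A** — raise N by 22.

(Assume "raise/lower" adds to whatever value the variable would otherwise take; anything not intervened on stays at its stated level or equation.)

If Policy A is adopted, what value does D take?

Policy A (N + 22):
  S = 59
  N = 127 + 22 = 149
  F = 130 − 2·59 + 149 = 161
  L = 68 − 5·59 − 6·161 = -1193
  D = 157 + 59 + 6·161 − (-1193) = 2375

2375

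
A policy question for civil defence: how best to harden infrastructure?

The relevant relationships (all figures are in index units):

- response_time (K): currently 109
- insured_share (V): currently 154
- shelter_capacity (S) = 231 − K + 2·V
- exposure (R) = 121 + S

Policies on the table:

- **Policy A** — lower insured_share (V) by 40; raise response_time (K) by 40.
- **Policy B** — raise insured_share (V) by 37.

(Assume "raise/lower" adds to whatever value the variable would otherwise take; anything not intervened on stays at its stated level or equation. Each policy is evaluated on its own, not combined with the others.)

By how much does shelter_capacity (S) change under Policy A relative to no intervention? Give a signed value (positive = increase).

Baseline:
  K = 109
  V = 154
  S = 231 − 109 + 2·154 = 430
Policy A (V − 40, K + 40):
  K = 109 + 40 = 149
  V = 154 − 40 = 114
  S = 231 − 149 + 2·114 = 310
Change in S: 310 − 430 = -120

-120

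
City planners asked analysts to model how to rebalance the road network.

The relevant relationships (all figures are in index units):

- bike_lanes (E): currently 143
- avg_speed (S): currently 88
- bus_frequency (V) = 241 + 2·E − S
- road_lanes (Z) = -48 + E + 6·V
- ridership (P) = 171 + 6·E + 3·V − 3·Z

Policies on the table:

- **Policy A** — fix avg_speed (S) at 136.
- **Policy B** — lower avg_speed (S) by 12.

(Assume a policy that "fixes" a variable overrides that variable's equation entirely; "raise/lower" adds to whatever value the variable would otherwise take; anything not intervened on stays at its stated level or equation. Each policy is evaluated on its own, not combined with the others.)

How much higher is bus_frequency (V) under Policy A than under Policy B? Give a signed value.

Policy A (S := 136):
  E = 143
  S = 136
  V = 241 + 2·143 − 136 = 391
Policy B (S − 12):
  E = 143
  S = 88 − 12 = 76
  V = 241 + 2·143 − 76 = 451
V: 391 − 451 = -60

-60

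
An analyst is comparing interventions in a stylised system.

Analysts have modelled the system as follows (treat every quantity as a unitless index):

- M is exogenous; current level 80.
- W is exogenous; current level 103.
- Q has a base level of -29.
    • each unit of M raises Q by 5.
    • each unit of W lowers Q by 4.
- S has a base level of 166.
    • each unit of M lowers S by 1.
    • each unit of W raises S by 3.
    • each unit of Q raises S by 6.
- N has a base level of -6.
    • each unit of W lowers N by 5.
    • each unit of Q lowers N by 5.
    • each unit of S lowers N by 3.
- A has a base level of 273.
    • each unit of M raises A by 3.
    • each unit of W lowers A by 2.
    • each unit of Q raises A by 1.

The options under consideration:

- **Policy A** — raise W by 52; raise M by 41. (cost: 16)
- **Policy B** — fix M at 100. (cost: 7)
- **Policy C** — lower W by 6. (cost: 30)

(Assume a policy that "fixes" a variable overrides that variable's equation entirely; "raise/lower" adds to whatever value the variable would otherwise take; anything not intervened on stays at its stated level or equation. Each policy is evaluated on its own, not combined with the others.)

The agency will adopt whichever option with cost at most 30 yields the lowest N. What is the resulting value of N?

Policy A (W + 52, M + 41):
  M = 80 + 41 = 121
  W = 103 + 52 = 155
  Q = -29 + 5·121 − 4·155 = -44
  S = 166 − 121 + 3·155 + 6·(-44) = 246
  N = -6 − 5·155 − 5·(-44) − 3·246 = -1299
Policy B (M := 100):
  M = 100
  W = 103
  Q = -29 + 5·100 − 4·103 = 59
  S = 166 − 100 + 3·103 + 6·59 = 729
  N = -6 − 5·103 − 5·59 − 3·729 = -3003
Policy C (W − 6):
  M = 80
  W = 103 − 6 = 97
  Q = -29 + 5·80 − 4·97 = -17
  S = 166 − 80 + 3·97 + 6·(-17) = 275
  N = -6 − 5·97 − 5·(-17) − 3·275 = -1231
Comparing — Policy A: N=-1299, Policy B: N=-3003, Policy C: N=-1231. Lowest is -3003 (Policy B).

-3003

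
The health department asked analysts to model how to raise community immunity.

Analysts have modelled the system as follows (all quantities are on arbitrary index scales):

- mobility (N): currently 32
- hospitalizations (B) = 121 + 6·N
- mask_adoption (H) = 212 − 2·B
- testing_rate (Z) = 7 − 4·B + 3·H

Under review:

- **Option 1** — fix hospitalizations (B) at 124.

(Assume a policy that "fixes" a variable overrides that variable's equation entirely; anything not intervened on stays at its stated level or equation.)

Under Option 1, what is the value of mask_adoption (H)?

Option 1 (B := 124):
  N = 32
  B = 124
  H = 212 − 2·124 = -36

-36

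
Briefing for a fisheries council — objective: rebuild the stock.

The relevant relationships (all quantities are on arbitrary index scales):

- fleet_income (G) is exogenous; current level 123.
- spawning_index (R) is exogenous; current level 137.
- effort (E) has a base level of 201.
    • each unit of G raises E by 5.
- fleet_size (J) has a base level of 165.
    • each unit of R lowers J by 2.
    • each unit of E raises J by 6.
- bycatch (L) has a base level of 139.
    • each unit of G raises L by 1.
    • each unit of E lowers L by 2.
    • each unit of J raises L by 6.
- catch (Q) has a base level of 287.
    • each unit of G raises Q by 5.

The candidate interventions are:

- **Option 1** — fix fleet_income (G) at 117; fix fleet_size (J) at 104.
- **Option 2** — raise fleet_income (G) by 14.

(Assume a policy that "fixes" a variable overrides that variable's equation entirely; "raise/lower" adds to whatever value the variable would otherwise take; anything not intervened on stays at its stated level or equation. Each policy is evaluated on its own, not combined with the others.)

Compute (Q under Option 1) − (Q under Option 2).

-100

Option 1 (G := 117, J := 104):
  G = 117
  Q = 287 + 5·117 = 872
Option 2 (G + 14):
  G = 123 + 14 = 137
  Q = 287 + 5·137 = 972
Q: 872 − 972 = -100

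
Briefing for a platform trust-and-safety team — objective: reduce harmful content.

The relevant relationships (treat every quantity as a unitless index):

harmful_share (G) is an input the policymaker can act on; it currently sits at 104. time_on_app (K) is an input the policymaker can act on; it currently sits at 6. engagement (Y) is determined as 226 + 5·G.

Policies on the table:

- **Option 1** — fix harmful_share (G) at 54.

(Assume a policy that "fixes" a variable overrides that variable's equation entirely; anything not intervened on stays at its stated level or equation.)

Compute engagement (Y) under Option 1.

496

Option 1 (G := 54):
  G = 54
  Y = 226 + 5·54 = 496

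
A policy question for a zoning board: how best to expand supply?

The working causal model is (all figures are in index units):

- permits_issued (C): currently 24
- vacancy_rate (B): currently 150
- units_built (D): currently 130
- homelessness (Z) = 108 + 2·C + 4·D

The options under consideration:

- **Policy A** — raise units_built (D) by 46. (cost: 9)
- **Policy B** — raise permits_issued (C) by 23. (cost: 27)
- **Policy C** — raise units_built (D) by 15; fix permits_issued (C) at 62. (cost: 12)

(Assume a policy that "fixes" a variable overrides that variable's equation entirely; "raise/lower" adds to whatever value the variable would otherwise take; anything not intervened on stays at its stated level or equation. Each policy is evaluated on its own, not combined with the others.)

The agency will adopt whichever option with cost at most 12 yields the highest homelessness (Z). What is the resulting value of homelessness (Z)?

Policy A (D + 46):
  C = 24
  D = 130 + 46 = 176
  Z = 108 + 2·24 + 4·176 = 860
Policy C (D + 15, C := 62):
  C = 62
  D = 130 + 15 = 145
  Z = 108 + 2·62 + 4·145 = 812
Comparing — Policy A: Z=860, Policy C: Z=812. Highest is 860 (Policy A).

860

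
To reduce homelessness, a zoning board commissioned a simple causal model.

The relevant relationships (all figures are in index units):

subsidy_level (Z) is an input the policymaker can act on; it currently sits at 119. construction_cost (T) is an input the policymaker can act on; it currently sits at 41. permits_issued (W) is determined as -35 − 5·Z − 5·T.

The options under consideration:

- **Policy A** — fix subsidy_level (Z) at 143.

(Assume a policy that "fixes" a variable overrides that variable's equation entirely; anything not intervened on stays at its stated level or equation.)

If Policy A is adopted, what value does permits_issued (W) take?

-955

Policy A (Z := 143):
  Z = 143
  T = 41
  W = -35 − 5·143 − 5·41 = -955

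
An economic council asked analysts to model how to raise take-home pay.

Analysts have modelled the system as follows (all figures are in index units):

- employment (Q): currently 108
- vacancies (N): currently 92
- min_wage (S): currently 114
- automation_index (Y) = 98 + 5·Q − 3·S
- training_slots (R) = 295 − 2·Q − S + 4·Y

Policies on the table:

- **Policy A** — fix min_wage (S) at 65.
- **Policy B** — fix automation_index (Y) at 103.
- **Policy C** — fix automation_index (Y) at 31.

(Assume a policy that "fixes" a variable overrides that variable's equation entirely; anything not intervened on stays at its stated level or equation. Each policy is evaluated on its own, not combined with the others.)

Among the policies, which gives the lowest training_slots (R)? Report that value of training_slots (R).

Policy A (S := 65):
  Q = 108
  S = 65
  Y = 98 + 5·108 − 3·65 = 443
  R = 295 − 2·108 − 65 + 4·443 = 1786
Policy B (Y := 103):
  Q = 108
  S = 114
  Y = 103
  R = 295 − 2·108 − 114 + 4·103 = 377
Policy C (Y := 31):
  Q = 108
  S = 114
  Y = 31
  R = 295 − 2·108 − 114 + 4·31 = 89
Comparing — Policy A: R=1786, Policy B: R=377, Policy C: R=89. Lowest is 89 (Policy C).

89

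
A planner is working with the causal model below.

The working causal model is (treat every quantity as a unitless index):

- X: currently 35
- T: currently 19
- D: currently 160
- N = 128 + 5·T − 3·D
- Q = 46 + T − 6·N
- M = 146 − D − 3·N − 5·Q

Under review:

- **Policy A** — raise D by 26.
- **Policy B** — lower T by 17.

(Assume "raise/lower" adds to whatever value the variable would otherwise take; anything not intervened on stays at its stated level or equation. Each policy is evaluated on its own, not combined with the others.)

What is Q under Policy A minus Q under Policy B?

Policy A (D + 26):
  T = 19
  D = 160 + 26 = 186
  N = 128 + 5·19 − 3·186 = -335
  Q = 46 + 19 − 6·(-335) = 2075
Policy B (T − 17):
  T = 19 − 17 = 2
  D = 160
  N = 128 + 5·2 − 3·160 = -342
  Q = 46 + 2 − 6·(-342) = 2100
Q: 2075 − 2100 = -25

-25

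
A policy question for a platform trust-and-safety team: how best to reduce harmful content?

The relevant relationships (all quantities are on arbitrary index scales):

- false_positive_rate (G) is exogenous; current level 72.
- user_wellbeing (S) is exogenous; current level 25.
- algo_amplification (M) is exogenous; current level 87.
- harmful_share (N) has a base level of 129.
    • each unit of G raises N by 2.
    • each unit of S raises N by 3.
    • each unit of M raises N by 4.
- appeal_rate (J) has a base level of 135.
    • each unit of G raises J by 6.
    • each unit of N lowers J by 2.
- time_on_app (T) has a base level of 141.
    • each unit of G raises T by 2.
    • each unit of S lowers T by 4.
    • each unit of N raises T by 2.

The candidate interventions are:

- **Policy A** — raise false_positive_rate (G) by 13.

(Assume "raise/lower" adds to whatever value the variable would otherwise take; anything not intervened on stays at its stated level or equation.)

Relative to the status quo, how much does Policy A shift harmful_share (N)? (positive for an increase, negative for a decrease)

Baseline:
  G = 72
  S = 25
  M = 87
  N = 129 + 2·72 + 3·25 + 4·87 = 696
Policy A (G + 13):
  G = 72 + 13 = 85
  S = 25
  M = 87
  N = 129 + 2·85 + 3·25 + 4·87 = 722
Change in N: 722 − 696 = 26

26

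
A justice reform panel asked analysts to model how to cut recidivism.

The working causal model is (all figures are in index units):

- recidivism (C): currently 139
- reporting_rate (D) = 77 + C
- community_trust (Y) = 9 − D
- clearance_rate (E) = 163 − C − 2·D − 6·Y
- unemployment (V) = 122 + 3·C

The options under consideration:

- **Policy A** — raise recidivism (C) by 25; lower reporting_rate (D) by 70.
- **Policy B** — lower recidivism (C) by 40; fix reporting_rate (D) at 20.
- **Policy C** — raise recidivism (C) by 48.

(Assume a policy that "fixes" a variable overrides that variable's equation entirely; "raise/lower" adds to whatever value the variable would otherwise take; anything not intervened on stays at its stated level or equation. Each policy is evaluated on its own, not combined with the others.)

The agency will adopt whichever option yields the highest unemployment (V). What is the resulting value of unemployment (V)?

683

Policy A (C + 25, D − 70):
  C = 139 + 25 = 164
  V = 122 + 3·164 = 614
Policy B (C − 40, D := 20):
  C = 139 − 40 = 99
  V = 122 + 3·99 = 419
Policy C (C + 48):
  C = 139 + 48 = 187
  V = 122 + 3·187 = 683
Comparing — Policy A: V=614, Policy B: V=419, Policy C: V=683. Highest is 683 (Policy C).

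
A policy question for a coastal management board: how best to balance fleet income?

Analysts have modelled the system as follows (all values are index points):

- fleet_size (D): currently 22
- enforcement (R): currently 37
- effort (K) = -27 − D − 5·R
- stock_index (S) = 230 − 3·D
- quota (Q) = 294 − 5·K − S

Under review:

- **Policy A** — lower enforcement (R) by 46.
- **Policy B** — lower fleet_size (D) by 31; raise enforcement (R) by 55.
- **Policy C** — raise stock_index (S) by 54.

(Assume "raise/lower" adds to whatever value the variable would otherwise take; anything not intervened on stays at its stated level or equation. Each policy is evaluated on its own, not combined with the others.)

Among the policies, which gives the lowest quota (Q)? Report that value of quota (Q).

Policy A (R − 46):
  D = 22
  R = 37 − 46 = -9
  K = -27 − 22 − 5·(-9) = -4
  S = 230 − 3·22 = 164
  Q = 294 − 5·(-4) − 164 = 150
Policy B (D − 31, R + 55):
  D = 22 − 31 = -9
  R = 37 + 55 = 92
  K = -27 − (-9) − 5·92 = -478
  S = 230 − 3·(-9) = 257
  Q = 294 − 5·(-478) − 257 = 2427
Policy C (S + 54):
  D = 22
  R = 37
  K = -27 − 22 − 5·37 = -234
  S = 230 − 3·22 (+54 from intervention) = 218
  Q = 294 − 5·(-234) − 218 = 1246
Comparing — Policy A: Q=150, Policy B: Q=2427, Policy C: Q=1246. Lowest is 150 (Policy A).

150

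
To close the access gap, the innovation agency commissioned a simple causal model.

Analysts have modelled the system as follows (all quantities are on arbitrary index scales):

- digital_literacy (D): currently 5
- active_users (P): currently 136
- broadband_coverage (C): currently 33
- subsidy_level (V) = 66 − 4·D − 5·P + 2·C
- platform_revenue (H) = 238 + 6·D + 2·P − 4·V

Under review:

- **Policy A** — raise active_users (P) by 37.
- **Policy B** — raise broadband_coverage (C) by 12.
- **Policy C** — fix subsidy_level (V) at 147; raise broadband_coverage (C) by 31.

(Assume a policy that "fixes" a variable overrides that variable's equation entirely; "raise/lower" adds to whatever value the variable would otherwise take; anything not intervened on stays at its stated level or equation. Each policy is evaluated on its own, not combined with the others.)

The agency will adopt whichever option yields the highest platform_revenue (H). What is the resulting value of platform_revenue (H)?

3626

Policy A (P + 37):
  D = 5
  P = 136 + 37 = 173
  C = 33
  V = 66 − 4·5 − 5·173 + 2·33 = -753
  H = 238 + 6·5 + 2·173 − 4·(-753) = 3626
Policy B (C + 12):
  D = 5
  P = 136
  C = 33 + 12 = 45
  V = 66 − 4·5 − 5·136 + 2·45 = -544
  H = 238 + 6·5 + 2·136 − 4·(-544) = 2716
Policy C (V := 147, C + 31):
  D = 5
  P = 136
  C = 33 + 31 = 64
  V = 147
  H = 238 + 6·5 + 2·136 − 4·147 = -48
Comparing — Policy A: H=3626, Policy B: H=2716, Policy C: H=-48. Highest is 3626 (Policy A).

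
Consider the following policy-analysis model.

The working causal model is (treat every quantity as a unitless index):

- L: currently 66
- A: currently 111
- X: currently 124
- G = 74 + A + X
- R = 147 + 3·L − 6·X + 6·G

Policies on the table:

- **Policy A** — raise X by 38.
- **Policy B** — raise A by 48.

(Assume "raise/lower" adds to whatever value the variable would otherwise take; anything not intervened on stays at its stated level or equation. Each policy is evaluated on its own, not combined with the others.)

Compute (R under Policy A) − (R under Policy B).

-288

Policy A (X + 38):
  L = 66
  A = 111
  X = 124 + 38 = 162
  G = 74 + 111 + 162 = 347
  R = 147 + 3·66 − 6·162 + 6·347 = 1455
Policy B (A + 48):
  L = 66
  A = 111 + 48 = 159
  X = 124
  G = 74 + 159 + 124 = 357
  R = 147 + 3·66 − 6·124 + 6·357 = 1743
R: 1455 − 1743 = -288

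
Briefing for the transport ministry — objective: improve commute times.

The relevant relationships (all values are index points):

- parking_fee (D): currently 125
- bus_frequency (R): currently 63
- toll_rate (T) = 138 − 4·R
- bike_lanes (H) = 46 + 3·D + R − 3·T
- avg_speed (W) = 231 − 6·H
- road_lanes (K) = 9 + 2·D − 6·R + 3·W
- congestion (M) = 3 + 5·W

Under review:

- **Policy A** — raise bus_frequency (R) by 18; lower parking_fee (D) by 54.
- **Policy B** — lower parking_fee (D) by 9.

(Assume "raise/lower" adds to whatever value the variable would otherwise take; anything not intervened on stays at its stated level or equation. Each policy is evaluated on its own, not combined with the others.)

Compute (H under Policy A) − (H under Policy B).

Policy A (R + 18, D − 54):
  D = 125 − 54 = 71
  R = 63 + 18 = 81
  T = 138 − 4·81 = -186
  H = 46 + 3·71 + 81 − 3·(-186) = 898
Policy B (D − 9):
  D = 125 − 9 = 116
  R = 63
  T = 138 − 4·63 = -114
  H = 46 + 3·116 + 63 − 3·(-114) = 799
H: 898 − 799 = 99

99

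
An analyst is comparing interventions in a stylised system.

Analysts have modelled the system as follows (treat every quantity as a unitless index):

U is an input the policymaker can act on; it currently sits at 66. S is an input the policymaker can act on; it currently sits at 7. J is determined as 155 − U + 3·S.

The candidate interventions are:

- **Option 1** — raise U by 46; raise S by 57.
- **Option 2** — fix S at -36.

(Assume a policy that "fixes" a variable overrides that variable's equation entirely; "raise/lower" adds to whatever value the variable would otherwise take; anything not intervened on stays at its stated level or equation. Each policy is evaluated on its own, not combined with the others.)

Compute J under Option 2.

-19

Option 2 (S := -36):
  U = 66
  S = -36
  J = 155 − 66 + 3·(-36) = -19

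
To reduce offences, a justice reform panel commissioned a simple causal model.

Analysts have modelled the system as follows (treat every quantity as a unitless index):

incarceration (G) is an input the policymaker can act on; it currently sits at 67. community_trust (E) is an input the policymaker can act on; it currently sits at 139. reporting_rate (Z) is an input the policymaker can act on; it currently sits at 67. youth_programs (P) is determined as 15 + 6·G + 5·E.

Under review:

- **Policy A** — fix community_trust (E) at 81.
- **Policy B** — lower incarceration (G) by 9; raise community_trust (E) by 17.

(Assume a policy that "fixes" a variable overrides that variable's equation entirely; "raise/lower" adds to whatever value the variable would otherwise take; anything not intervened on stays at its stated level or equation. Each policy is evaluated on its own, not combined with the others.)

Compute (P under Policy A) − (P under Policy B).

Policy A (E := 81):
  G = 67
  E = 81
  P = 15 + 6·67 + 5·81 = 822
Policy B (G − 9, E + 17):
  G = 67 − 9 = 58
  E = 139 + 17 = 156
  P = 15 + 6·58 + 5·156 = 1143
P: 822 − 1143 = -321

-321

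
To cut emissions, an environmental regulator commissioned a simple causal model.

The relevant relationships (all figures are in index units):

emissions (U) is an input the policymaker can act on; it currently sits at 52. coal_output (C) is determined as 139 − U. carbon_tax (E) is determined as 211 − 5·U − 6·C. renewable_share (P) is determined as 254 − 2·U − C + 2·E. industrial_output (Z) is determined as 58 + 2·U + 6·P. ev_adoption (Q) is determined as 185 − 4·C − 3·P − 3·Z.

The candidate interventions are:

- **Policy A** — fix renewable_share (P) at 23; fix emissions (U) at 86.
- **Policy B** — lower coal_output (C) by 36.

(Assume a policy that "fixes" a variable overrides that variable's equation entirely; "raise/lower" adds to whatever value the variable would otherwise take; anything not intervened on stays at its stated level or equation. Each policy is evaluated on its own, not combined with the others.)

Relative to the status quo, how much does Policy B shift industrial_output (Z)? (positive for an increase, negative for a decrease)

2808

Baseline:
  U = 52
  C = 139 − 52 = 87
  E = 211 − 5·52 − 6·87 = -571
  P = 254 − 2·52 − 87 + 2·(-571) = -1079
  Z = 58 + 2·52 + 6·(-1079) = -6312
Policy B (C − 36):
  U = 52
  C = 139 − 52 (−36 from intervention) = 51
  E = 211 − 5·52 − 6·51 = -355
  P = 254 − 2·52 − 51 + 2·(-355) = -611
  Z = 58 + 2·52 + 6·(-611) = -3504
Change in Z: -3504 − (-6312) = 2808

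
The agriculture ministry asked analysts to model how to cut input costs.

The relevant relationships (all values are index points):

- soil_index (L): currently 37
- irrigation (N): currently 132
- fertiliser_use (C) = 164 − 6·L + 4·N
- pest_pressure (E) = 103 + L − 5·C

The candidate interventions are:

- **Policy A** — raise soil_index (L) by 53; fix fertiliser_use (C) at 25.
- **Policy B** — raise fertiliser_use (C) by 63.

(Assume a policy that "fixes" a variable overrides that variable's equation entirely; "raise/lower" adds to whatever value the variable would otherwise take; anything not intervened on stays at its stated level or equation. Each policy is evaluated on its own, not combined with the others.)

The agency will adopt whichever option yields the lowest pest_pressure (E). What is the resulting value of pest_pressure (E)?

-2525

Policy A (L + 53, C := 25):
  L = 37 + 53 = 90
  N = 132
  C = 25
  E = 103 + 90 − 5·25 = 68
Policy B (C + 63):
  L = 37
  N = 132
  C = 164 − 6·37 + 4·132 (+63 from intervention) = 533
  E = 103 + 37 − 5·533 = -2525
Comparing — Policy A: E=68, Policy B: E=-2525. Lowest is -2525 (Policy B).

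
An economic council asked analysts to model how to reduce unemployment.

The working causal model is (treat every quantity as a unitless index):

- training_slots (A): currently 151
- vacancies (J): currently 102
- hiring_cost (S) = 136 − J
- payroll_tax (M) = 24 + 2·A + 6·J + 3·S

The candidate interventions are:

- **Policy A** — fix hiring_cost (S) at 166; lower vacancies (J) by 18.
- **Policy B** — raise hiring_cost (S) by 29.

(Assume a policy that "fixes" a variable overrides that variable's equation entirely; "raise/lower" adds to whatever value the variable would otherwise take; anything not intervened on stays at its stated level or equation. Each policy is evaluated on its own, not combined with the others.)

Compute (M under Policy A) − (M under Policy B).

201

Policy A (S := 166, J − 18):
  A = 151
  J = 102 − 18 = 84
  S = 166
  M = 24 + 2·151 + 6·84 + 3·166 = 1328
Policy B (S + 29):
  A = 151
  J = 102
  S = 136 − 102 (+29 from intervention) = 63
  M = 24 + 2·151 + 6·102 + 3·63 = 1127
M: 1328 − 1127 = 201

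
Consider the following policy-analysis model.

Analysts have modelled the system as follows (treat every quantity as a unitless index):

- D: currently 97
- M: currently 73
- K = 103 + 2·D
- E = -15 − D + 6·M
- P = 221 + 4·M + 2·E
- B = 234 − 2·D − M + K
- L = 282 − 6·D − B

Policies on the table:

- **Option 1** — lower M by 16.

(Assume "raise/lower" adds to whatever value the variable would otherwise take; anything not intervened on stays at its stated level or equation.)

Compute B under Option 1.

280

Option 1 (M − 16):
  D = 97
  M = 73 − 16 = 57
  K = 103 + 2·97 = 297
  B = 234 − 2·97 − 57 + 297 = 280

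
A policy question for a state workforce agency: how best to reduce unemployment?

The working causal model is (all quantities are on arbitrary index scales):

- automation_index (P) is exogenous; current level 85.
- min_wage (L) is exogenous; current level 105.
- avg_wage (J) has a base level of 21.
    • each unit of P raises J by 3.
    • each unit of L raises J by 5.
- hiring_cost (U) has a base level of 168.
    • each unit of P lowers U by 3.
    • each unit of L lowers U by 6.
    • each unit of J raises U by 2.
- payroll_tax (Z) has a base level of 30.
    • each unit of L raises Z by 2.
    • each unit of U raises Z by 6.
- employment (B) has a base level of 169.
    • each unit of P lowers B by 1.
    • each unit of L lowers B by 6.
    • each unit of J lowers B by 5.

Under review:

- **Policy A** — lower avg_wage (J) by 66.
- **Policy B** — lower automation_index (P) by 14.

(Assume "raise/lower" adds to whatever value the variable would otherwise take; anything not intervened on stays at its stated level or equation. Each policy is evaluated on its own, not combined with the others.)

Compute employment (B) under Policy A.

-4221

Policy A (J − 66):
  P = 85
  L = 105
  J = 21 + 3·85 + 5·105 (−66 from intervention) = 735
  B = 169 − 85 − 6·105 − 5·735 = -4221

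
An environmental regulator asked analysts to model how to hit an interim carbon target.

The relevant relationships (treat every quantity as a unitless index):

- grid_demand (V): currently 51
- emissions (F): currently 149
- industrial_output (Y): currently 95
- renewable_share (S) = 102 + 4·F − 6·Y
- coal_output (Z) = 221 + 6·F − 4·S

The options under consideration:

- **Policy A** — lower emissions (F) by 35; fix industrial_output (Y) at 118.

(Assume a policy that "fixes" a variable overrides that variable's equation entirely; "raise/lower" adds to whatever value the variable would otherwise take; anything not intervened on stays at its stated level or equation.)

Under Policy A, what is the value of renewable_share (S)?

-150

Policy A (F − 35, Y := 118):
  F = 149 − 35 = 114
  Y = 118
  S = 102 + 4·114 − 6·118 = -150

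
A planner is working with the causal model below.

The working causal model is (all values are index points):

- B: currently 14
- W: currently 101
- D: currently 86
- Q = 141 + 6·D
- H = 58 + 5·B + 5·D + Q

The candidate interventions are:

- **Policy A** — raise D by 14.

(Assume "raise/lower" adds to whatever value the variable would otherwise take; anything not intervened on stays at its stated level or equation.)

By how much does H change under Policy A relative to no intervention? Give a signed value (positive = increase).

154

Baseline:
  B = 14
  D = 86
  Q = 141 + 6·86 = 657
  H = 58 + 5·14 + 5·86 + 657 = 1215
Policy A (D + 14):
  B = 14
  D = 86 + 14 = 100
  Q = 141 + 6·100 = 741
  H = 58 + 5·14 + 5·100 + 741 = 1369
Change in H: 1369 − 1215 = 154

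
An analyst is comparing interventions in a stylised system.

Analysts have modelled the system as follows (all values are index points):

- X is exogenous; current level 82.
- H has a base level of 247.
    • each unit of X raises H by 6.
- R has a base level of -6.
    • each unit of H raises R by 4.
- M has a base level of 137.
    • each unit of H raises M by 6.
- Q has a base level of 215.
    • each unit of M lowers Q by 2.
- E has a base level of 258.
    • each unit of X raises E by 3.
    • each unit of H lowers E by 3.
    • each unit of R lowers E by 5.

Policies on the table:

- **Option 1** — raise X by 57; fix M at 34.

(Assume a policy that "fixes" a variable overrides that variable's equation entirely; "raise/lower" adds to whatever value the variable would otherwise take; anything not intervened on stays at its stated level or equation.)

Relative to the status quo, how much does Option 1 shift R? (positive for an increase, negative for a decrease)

1368

Baseline:
  X = 82
  H = 247 + 6·82 = 739
  R = -6 + 4·739 = 2950
Option 1 (X + 57, M := 34):
  X = 82 + 57 = 139
  H = 247 + 6·139 = 1081
  R = -6 + 4·1081 = 4318
Change in R: 4318 − 2950 = 1368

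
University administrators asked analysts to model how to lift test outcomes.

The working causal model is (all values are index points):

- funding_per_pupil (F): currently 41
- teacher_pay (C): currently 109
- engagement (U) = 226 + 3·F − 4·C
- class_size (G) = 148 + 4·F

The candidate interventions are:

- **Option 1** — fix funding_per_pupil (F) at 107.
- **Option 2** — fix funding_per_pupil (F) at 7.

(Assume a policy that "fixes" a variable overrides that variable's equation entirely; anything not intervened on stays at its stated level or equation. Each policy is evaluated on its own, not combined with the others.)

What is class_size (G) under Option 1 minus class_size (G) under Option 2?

Option 1 (F := 107):
  F = 107
  G = 148 + 4·107 = 576
Option 2 (F := 7):
  F = 7
  G = 148 + 4·7 = 176
G: 576 − 176 = 400

400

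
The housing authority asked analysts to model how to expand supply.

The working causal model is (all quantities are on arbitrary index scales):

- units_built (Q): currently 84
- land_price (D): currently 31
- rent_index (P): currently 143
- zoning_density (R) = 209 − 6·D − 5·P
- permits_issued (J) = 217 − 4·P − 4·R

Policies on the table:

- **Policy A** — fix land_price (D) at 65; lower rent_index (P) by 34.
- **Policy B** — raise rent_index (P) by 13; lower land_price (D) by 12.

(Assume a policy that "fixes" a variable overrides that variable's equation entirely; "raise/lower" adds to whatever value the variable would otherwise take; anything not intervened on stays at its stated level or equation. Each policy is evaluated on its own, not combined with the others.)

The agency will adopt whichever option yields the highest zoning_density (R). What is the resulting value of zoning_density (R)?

-685

Policy A (D := 65, P − 34):
  D = 65
  P = 143 − 34 = 109
  R = 209 − 6·65 − 5·109 = -726
Policy B (P + 13, D − 12):
  D = 31 − 12 = 19
  P = 143 + 13 = 156
  R = 209 − 6·19 − 5·156 = -685
Comparing — Policy A: R=-726, Policy B: R=-685. Highest is -685 (Policy B).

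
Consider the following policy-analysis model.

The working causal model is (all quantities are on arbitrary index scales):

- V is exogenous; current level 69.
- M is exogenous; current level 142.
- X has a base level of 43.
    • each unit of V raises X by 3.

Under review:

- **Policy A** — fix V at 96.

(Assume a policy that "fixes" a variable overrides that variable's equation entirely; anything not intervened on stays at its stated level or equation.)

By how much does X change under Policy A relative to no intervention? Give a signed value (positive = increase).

Baseline:
  V = 69
  X = 43 + 3·69 = 250
Policy A (V := 96):
  V = 96
  X = 43 + 3·96 = 331
Change in X: 331 − 250 = 81

81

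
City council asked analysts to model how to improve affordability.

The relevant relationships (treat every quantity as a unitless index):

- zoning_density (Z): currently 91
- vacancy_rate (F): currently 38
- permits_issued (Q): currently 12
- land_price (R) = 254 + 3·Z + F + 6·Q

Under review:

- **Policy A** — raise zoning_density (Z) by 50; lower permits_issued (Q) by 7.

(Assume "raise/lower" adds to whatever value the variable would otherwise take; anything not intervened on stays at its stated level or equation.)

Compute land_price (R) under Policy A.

745

Policy A (Z + 50, Q − 7):
  Z = 91 + 50 = 141
  F = 38
  Q = 12 − 7 = 5
  R = 254 + 3·141 + 38 + 6·5 = 745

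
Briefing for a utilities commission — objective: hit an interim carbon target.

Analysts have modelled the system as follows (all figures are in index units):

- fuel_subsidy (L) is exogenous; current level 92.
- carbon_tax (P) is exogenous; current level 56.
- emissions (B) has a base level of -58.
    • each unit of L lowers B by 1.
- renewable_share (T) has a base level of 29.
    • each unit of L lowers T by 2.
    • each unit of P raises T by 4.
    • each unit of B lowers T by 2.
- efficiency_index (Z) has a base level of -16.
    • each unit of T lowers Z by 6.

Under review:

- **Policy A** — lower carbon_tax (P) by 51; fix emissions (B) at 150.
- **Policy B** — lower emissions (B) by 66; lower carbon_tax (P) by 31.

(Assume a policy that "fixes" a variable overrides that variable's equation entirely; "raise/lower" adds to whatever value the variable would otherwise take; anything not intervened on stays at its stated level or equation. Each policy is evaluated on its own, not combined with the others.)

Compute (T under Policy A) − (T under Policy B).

-812

Policy A (P − 51, B := 150):
  L = 92
  P = 56 − 51 = 5
  B = 150
  T = 29 − 2·92 + 4·5 − 2·150 = -435
Policy B (B − 66, P − 31):
  L = 92
  P = 56 − 31 = 25
  B = -58 − 92 (−66 from intervention) = -216
  T = 29 − 2·92 + 4·25 − 2·(-216) = 377
T: -435 − 377 = -812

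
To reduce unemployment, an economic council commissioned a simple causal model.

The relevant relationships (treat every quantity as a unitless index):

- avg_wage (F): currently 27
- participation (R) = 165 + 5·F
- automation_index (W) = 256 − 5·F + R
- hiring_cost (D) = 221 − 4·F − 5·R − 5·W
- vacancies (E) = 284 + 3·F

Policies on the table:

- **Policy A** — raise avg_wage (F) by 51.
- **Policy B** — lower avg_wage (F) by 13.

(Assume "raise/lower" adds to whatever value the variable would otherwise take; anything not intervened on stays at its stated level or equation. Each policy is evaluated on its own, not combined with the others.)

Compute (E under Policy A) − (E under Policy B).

Policy A (F + 51):
  F = 27 + 51 = 78
  E = 284 + 3·78 = 518
Policy B (F − 13):
  F = 27 − 13 = 14
  E = 284 + 3·14 = 326
E: 518 − 326 = 192

192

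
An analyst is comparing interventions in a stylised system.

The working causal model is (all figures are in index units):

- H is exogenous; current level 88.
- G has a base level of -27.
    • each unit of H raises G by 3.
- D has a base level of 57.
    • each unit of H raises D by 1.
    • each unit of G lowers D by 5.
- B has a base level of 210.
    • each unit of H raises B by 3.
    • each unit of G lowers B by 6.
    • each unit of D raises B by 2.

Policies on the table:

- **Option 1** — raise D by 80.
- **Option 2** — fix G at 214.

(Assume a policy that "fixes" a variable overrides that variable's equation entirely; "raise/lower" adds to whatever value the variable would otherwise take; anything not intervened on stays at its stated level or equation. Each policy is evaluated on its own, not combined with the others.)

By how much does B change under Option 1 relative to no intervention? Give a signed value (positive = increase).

Baseline:
  H = 88
  G = -27 + 3·88 = 237
  D = 57 + 88 − 5·237 = -1040
  B = 210 + 3·88 − 6·237 + 2·(-1040) = -3028
Option 1 (D + 80):
  H = 88
  G = -27 + 3·88 = 237
  D = 57 + 88 − 5·237 (+80 from intervention) = -960
  B = 210 + 3·88 − 6·237 + 2·(-960) = -2868
Change in B: -2868 − (-3028) = 160

160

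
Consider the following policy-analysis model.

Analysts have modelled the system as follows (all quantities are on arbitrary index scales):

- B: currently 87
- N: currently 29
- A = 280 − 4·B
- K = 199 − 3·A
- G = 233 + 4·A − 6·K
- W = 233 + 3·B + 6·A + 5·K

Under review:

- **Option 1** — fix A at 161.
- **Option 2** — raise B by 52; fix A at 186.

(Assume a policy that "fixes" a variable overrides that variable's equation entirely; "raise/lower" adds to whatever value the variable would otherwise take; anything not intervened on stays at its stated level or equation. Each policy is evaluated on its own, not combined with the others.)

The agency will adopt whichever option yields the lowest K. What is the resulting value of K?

Option 1 (A := 161):
  B = 87
  A = 161
  K = 199 − 3·161 = -284
Option 2 (B + 52, A := 186):
  B = 87 + 52 = 139
  A = 186
  K = 199 − 3·186 = -359
Comparing — Option 1: K=-284, Option 2: K=-359. Lowest is -359 (Option 2).

-359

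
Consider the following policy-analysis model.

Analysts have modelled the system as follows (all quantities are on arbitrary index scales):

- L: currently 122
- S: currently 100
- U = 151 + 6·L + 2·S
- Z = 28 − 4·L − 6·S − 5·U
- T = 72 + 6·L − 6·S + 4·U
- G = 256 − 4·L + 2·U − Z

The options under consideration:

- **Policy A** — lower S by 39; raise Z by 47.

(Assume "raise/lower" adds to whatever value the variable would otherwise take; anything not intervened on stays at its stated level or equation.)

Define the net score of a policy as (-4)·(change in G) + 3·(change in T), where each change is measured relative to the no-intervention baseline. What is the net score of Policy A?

3074

Baseline:
  L = 122
  S = 100
  U = 151 + 6·122 + 2·100 = 1083
  Z = 28 − 4·122 − 6·100 − 5·1083 = -6475
  T = 72 + 6·122 − 6·100 + 4·1083 = 4536
  G = 256 − 4·122 + 2·1083 − (-6475) = 8409
Policy A (S − 39, Z + 47):
  L = 122
  S = 100 − 39 = 61
  U = 151 + 6·122 + 2·61 = 1005
  Z = 28 − 4·122 − 6·61 − 5·1005 (+47 from intervention) = -5804
  T = 72 + 6·122 − 6·61 + 4·1005 = 4458
  G = 256 − 4·122 + 2·1005 − (-5804) = 7582
ΔG = 7582 − 8409 = -827; ΔT = 4458 − 4536 = -78
Score = (-4)·(-827) + 3·(-78) = 3074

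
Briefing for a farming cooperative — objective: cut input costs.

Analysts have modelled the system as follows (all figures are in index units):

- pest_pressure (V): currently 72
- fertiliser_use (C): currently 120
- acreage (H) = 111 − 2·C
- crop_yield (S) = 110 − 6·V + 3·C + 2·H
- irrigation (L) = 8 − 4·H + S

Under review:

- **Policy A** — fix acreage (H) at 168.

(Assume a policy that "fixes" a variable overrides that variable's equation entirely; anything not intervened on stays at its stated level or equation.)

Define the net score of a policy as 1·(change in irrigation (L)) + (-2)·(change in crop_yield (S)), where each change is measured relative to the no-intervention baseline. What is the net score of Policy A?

Baseline:
  V = 72
  C = 120
  H = 111 − 2·120 = -129
  S = 110 − 6·72 + 3·120 + 2·(-129) = -220
  L = 8 − 4·(-129) + (-220) = 304
Policy A (H := 168):
  V = 72
  C = 120
  H = 168
  S = 110 − 6·72 + 3·120 + 2·168 = 374
  L = 8 − 4·168 + 374 = -290
ΔL = -290 − 304 = -594; ΔS = 374 − (-220) = 594
Score = 1·(-594) + (-2)·594 = -1782

-1782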